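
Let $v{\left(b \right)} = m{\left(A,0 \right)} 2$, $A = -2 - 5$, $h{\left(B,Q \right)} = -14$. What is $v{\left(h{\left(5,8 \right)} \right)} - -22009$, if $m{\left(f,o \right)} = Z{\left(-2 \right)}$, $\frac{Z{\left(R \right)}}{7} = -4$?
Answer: $21953$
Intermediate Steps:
$Z{\left(R \right)} = -28$ ($Z{\left(R \right)} = 7 \left(-4\right) = -28$)
$A = -7$ ($A = -2 - 5 = -7$)
$m{\left(f,o \right)} = -28$
$v{\left(b \right)} = -56$ ($v{\left(b \right)} = \left(-28\right) 2 = -56$)
$v{\left(h{\left(5,8 \right)} \right)} - -22009 = -56 - -22009 = -56 + 22009 = 21953$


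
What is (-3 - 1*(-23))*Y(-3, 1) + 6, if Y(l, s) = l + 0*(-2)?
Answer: -54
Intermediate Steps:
Y(l, s) = l (Y(l, s) = l + 0 = l)
(-3 - 1*(-23))*Y(-3, 1) + 6 = (-3 - 1*(-23))*(-3) + 6 = (-3 + 23)*(-3) + 6 = 20*(-3) + 6 = -60 + 6 = -54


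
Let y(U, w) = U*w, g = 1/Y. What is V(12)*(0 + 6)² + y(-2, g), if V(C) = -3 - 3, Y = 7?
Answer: -1514/7 ≈ -216.29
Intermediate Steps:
V(C) = -6
g = ⅐ (g = 1/7 = ⅐ ≈ 0.14286)
V(12)*(0 + 6)² + y(-2, g) = -6*(0 + 6)² - 2*⅐ = -6*6² - 2/7 = -6*36 - 2/7 = -216 - 2/7 = -1514/7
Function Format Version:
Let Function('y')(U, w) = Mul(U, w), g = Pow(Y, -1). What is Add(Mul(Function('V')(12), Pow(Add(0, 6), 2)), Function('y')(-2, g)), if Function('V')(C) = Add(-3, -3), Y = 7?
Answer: Rational(-1514, 7) ≈ -216.29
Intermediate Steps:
Function('V')(C) = -6
g = Rational(1, 7) (g = Pow(7, -1) = Rational(1, 7) ≈ 0.14286)
Add(Mul(Function('V')(12), Pow(Add(0, 6), 2)), Function('y')(-2, g)) = Add(Mul(-6, Pow(Add(0, 6), 2)), Mul(-2, Rational(1, 7))) = Add(Mul(-6, Pow(6, 2)), Rational(-2, 7)) = Add(Mul(-6, 36), Rational(-2, 7)) = Add(-216, Rational(-2, 7)) = Rational(-1514, 7)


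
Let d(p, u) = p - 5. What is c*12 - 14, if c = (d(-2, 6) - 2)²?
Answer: 958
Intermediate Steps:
d(p, u) = -5 + p
c = 81 (c = ((-5 - 2) - 2)² = (-7 - 2)² = (-9)² = 81)
c*12 - 14 = 81*12 - 14 = 972 - 14 = 958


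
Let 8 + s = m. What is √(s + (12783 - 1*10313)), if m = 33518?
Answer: 2*√8995 ≈ 189.68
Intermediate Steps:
s = 33510 (s = -8 + 33518 = 33510)
√(s + (12783 - 1*10313)) = √(33510 + (12783 - 1*10313)) = √(33510 + (12783 - 10313)) = √(33510 + 2470) = √35980 = 2*√8995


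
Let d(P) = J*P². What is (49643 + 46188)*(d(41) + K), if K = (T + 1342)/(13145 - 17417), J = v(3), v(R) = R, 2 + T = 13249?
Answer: 687718617639/1424 ≈ 4.8295e+8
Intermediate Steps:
T = 13247 (T = -2 + 13249 = 13247)
J = 3
K = -4863/1424 (K = (13247 + 1342)/(13145 - 17417) = 14589/(-4272) = 14589*(-1/4272) = -4863/1424 ≈ -3.4150)
d(P) = 3*P²
(49643 + 46188)*(d(41) + K) = (49643 + 46188)*(3*41² - 4863/1424) = 95831*(3*1681 - 4863/1424) = 95831*(5043 - 4863/1424) = 95831*(7176369/1424) = 687718617639/1424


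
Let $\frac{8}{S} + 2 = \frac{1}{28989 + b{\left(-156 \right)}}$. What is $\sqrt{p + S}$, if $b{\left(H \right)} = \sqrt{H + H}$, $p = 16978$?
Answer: $\sqrt{2} \sqrt{\frac{492050797 + 33948 i \sqrt{78}}{57977 + 4 i \sqrt{78}}} \approx 130.28 + 1.6133 \cdot 10^{-10} i$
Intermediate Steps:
$b{\left(H \right)} = \sqrt{2} \sqrt{H}$ ($b{\left(H \right)} = \sqrt{2 H} = \sqrt{2} \sqrt{H}$)
$S = \frac{8}{-2 + \frac{1}{28989 + 2 i \sqrt{78}}}$ ($S = \frac{8}{-2 + \frac{1}{28989 + \sqrt{2} \sqrt{-156}}} = \frac{8}{-2 + \frac{1}{28989 + \sqrt{2} \cdot 2 i \sqrt{39}}} = \frac{8}{-2 + \frac{1}{28989 + 2 i \sqrt{78}}} \approx -4.0001 + 4.2039 \cdot 10^{-8} i$)
$\sqrt{p + S} = \sqrt{16978 + \frac{8 \left(- 2 \sqrt{78} + 28989 i\right)}{- 57977 i + 4 \sqrt{78}}}$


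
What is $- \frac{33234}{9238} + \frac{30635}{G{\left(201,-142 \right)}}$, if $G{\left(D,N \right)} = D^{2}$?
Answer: $- \frac{529840352}{186612219} \approx -2.8393$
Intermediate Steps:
$- \frac{33234}{9238} + \frac{30635}{G{\left(201,-142 \right)}} = - \frac{33234}{9238} + \frac{30635}{201^{2}} = \left(-33234\right) \frac{1}{9238} + \frac{30635}{40401} = - \frac{16617}{4619} + 30635 \cdot \frac{1}{40401} = - \frac{16617}{4619} + \frac{30635}{40401} = - \frac{529840352}{186612219}$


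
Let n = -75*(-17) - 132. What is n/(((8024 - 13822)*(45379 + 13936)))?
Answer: -1143/343908370 ≈ -3.3236e-6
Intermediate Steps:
n = 1143 (n = 1275 - 132 = 1143)
n/(((8024 - 13822)*(45379 + 13936))) = 1143/(((8024 - 13822)*(45379 + 13936))) = 1143/((-5798*59315)) = 1143/(-343908370) = 1143*(-1/343908370) = -1143/343908370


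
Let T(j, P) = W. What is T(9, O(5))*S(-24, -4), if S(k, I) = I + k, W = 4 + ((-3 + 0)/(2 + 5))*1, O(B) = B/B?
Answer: -100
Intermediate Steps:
O(B) = 1
W = 25/7 (W = 4 - 3/7*1 = 4 - 3/7 = 25/7 ≈ 3.5714)
T(j, P) = 25/7
T(9, O(5))*S(-24, -4) = 25*(-4 - 24)/7 = (25/7)*(-28) = -100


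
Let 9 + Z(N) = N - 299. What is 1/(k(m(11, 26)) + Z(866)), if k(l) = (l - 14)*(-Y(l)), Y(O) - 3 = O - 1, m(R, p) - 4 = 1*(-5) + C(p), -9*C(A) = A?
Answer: 81/42461 ≈ 0.0019076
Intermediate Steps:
C(A) = -A/9
m(R, p) = -1 - p/9 (m(R, p) = 4 + (1*(-5) - p/9) = 4 + (-5 - p/9) = -1 - p/9)
Z(N) = -308 + N (Z(N) = -9 + (N - 299) = -9 + (-299 + N) = -308 + N)
Y(O) = 2 + O (Y(O) = 3 + (O - 1) = 3 + (-1 + O) = 2 + O)
k(l) = (-14 + l)*(-2 - l) (k(l) = (l - 14)*(-(2 + l)) = (-14 + l)*(-2 - l))
1/(k(m(11, 26)) + Z(866)) = 1/(-(-14 + (-1 - 1/9*26))*(2 + (-1 - 1/9*26)) + (-308 + 866)) = 1/(-(-14 + (-1 - 26/9))*(2 + (-1 - 26/9)) + 558) = 1/(-(-14 - 35/9)*(2 - 35/9) + 558) = 1/(-1*(-161/9)*(-17/9) + 558) = 1/(-2737/81 + 558) = 1/(42461/81) = 81/42461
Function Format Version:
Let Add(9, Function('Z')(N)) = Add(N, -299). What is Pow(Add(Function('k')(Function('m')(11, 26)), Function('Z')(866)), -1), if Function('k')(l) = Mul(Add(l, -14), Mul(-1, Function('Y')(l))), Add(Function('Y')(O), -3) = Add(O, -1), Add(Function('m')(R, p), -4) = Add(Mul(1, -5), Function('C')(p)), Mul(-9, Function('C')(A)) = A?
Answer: Rational(81, 42461) ≈ 0.0019076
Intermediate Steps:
Function('C')(A) = Mul(Rational(-1, 9), A)
Function('m')(R, p) = Add(-1, Mul(Rational(-1, 9), p)) (Function('m')(R, p) = Add(4, Add(Mul(1, -5), Mul(Rational(-1, 9), p))) = Add(4, Add(-5, Mul(Rational(-1, 9), p))) = Add(-1, Mul(Rational(-1, 9), p)))
Function('Z')(N) = Add(-308, N) (Function('Z')(N) = Add(-9, Add(N, -299)) = Add(-9, Add(-299, N)) = Add(-308, N))
Function('Y')(O) = Add(2, O) (Function('Y')(O) = Add(3, Add(O, -1)) = Add(3, Add(-1, O)) = Add(2, O))
Function('k')(l) = Mul(Add(-14, l), Add(-2, Mul(-1, l))) (Function('k')(l) = Mul(Add(l, -14), Mul(-1, Add(2, l))) = Mul(Add(-14, l), Add(-2, Mul(-1, l))))
Pow(Add(Function('k')(Function('m')(11, 26)), Function('Z')(866)), -1) = Pow(Add(Mul(-1, Add(-14, Add(-1, Mul(Rational(-1, 9), 26))), Add(2, Add(-1, Mul(Rational(-1, 9), 26)))), Add(-308, 866)), -1) = Pow(Add(Mul(-1, Add(-14, Add(-1, Rational(-26, 9))), Add(2, Add(-1, Rational(-26, 9)))), 558), -1) = Pow(Add(Mul(-1, Add(-14, Rational(-35, 9)), Add(2, Rational(-35, 9))), 558), -1) = Pow(Add(Mul(-1, Rational(-161, 9), Rational(-17, 9)), 558), -1) = Pow(Add(Rational(-2737, 81), 558), -1) = Pow(Rational(42461, 81), -1) = Rational(81, 42461)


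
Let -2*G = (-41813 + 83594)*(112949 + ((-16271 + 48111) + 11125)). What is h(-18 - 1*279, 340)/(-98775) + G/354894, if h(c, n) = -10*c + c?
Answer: -11915670985031/1298320550 ≈ -9177.8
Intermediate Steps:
h(c, n) = -9*c
G = -3257121417 (G = -(-41813 + 83594)*(112949 + ((-16271 + 48111) + 11125))/2 = -41781*(112949 + (31840 + 11125))/2 = -41781*(112949 + 42965)/2 = -41781*155914/2 = -½*6514242834 = -3257121417)
h(-18 - 1*279, 340)/(-98775) + G/354894 = -9*(-18 - 1*279)/(-98775) - 3257121417/354894 = -9*(-18 - 279)*(-1/98775) - 3257121417*1/354894 = -9*(-297)*(-1/98775) - 1085707139/118298 = 2673*(-1/98775) - 1085707139/118298 = -297/10975 - 1085707139/118298 = -11915670985031/1298320550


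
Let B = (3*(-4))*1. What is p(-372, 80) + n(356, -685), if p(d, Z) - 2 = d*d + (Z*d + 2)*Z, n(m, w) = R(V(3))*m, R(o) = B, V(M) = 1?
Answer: -2246526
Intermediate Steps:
B = -12 (B = -12*1 = -12)
R(o) = -12
n(m, w) = -12*m
p(d, Z) = 2 + d² + Z*(2 + Z*d) (p(d, Z) = 2 + (d*d + (Z*d + 2)*Z) = 2 + (d² + (2 + Z*d)*Z) = 2 + (d² + Z*(2 + Z*d)) = 2 + d² + Z*(2 + Z*d))
p(-372, 80) + n(356, -685) = (2 + (-372)² + 2*80 - 372*80²) - 12*356 = (2 + 138384 + 160 - 372*6400) - 4272 = (2 + 138384 + 160 - 2380800) - 4272 = -2242254 - 4272 = -2246526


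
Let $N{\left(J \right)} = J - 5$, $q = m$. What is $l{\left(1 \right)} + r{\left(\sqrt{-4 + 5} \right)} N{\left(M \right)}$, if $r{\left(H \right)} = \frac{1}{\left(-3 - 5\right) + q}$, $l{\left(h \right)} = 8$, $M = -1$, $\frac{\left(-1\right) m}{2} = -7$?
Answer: $7$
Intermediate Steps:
$m = 14$ ($m = \left(-2\right) \left(-7\right) = 14$)
$q = 14$
$N{\left(J \right)} = -5 + J$
$r{\left(H \right)} = \frac{1}{6}$ ($r{\left(H \right)} = \frac{1}{\left(-3 - 5\right) + 14} = \frac{1}{-8 + 14} = \frac{1}{6}$)
$l{\left(1 \right)} + r{\left(\sqrt{-4 + 5} \right)} N{\left(M \right)} = 8 + \frac{-5 - 1}{6} = 8 + \frac{1}{6} \left(-6\right) = 8 - 1 = 7$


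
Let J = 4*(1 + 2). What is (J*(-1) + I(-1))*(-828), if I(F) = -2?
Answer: 11592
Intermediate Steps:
J = 12 (J = 4*3 = 12)
(J*(-1) + I(-1))*(-828) = (12*(-1) - 2)*(-828) = (-12 - 2)*(-828) = -14*(-828) = 11592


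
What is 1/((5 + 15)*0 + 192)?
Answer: 1/192 ≈ 0.0052083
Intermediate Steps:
1/((5 + 15)*0 + 192) = 1/(20*0 + 192) = 1/(0 + 192) = 1/192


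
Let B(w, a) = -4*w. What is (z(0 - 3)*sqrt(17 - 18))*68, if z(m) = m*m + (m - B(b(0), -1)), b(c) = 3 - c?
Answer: 1224*I ≈ 1224.0*I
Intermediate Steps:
z(m) = 12 + m + m**2 (z(m) = m*m + (m - (-4)*(3 - 1*0)) = m**2 + (m - (-4)*(3 + 0)) = m**2 + (m - (-4)*3) = m**2 + (m - 1*(-12)) = m**2 + (m + 12) = m**2 + (12 + m) = 12 + m + m**2)
(z(0 - 3)*sqrt(17 - 18))*68 = ((12 + (0 - 3) + (0 - 3)**2)*sqrt(17 - 18))*68 = ((12 - 3 + (-3)**2)*sqrt(-1))*68 = ((12 - 3 + 9)*I)*68 = (18*I)*68 = 1224*I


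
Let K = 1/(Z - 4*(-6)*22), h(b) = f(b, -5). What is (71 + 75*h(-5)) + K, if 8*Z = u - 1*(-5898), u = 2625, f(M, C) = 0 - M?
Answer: 5685170/12747 ≈ 446.00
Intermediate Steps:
f(M, C) = -M
h(b) = -b
Z = 8523/8 (Z = (2625 - 1*(-5898))/8 = (2625 + 5898)/8 = (1/8)*8523 = 8523/8 ≈ 1065.4)
K = 8/12747 (K = 1/(8523/8 - 4*(-6)*22) = 1/(8523/8 + 24*22) = 1/(8523/8 + 528) = 1/(12747/8) = 8/12747 ≈ 0.00062760)
(71 + 75*h(-5)) + K = (71 + 75*(-1*(-5))) + 8/12747 = (71 + 75*5) + 8/12747 = (71 + 375) + 8/12747 = 446 + 8/12747 = 5685170/12747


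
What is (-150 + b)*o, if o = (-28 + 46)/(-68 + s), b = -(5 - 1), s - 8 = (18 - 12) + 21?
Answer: 84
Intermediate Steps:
s = 35 (s = 8 + ((18 - 12) + 21) = 8 + (6 + 21) = 8 + 27 = 35)
b = -4 (b = -1*4 = -4)
o = -6/11 (o = (-28 + 46)/(-68 + 35) = 18/(-33) = 18*(-1/33) = -6/11 ≈ -0.54545)
(-150 + b)*o = (-150 - 4)*(-6/11) = -154*(-6/11) = 84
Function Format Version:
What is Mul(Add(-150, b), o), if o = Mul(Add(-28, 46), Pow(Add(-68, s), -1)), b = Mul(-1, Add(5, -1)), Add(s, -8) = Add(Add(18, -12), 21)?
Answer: 84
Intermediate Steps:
s = 35 (s = Add(8, Add(Add(18, -12), 21)) = Add(8, Add(6, 21)) = Add(8, 27) = 35)
b = -4 (b = Mul(-1, 4) = -4)
o = Rational(-6, 11) (o = Mul(Add(-28, 46), Pow(Add(-68, 35), -1)) = Mul(18, Pow(-33, -1)) = Mul(18, Rational(-1, 33)) = Rational(-6, 11) ≈ -0.54545)
Mul(Add(-150, b), o) = Mul(Add(-150, -4), Rational(-6, 11)) = Mul(-154, Rational(-6, 11)) = 84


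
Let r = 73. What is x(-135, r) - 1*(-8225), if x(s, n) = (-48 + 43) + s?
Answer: 8085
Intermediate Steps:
x(s, n) = -5 + s
x(-135, r) - 1*(-8225) = (-5 - 135) - 1*(-8225) = -140 + 8225 = 8085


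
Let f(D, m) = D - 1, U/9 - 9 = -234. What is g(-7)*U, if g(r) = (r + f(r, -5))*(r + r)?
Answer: -425250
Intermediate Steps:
U = -2025 (U = 81 + 9*(-234) = 81 - 2106 = -2025)
f(D, m) = -1 + D
g(r) = 2*r*(-1 + 2*r) (g(r) = (r + (-1 + r))*(r + r) = (-1 + 2*r)*(2*r) = 2*r*(-1 + 2*r))
g(-7)*U = (2*(-7)*(-1 + 2*(-7)))*(-2025) = (2*(-7)*(-1 - 14))*(-2025) = (2*(-7)*(-15))*(-2025) = 210*(-2025) = -425250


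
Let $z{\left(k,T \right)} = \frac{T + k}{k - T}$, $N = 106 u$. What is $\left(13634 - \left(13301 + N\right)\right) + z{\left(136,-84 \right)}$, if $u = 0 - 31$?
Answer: $\frac{199058}{55} \approx 3619.2$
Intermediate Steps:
$u = -31$
$N = -3286$ ($N = 106 \left(-31\right) = -3286$)
$z{\left(k,T \right)} = \frac{T + k}{k - T}$
$\left(13634 - \left(13301 + N\right)\right) + z{\left(136,-84 \right)} = \left(13634 - 10015\right) + \frac{-84 + 136}{136 - -84} = \left(13634 + \left(-13301 + 3286\right)\right) + \frac{1}{136 + 84} \cdot 52 = \left(13634 - 10015\right) + \frac{1}{220} \cdot 52 = 3619 + \frac{1}{220} \cdot 52 = 3619 + \frac{13}{55} = \frac{199058}{55}$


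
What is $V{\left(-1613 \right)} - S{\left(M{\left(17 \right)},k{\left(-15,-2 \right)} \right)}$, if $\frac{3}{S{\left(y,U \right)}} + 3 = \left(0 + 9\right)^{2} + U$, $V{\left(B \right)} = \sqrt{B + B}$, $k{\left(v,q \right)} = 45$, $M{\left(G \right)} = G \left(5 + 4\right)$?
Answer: $- \frac{1}{41} + i \sqrt{3226} \approx -0.02439 + 56.798 i$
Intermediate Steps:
$M{\left(G \right)} = 9 G$ ($M{\left(G \right)} = G 9 = 9 G$)
$V{\left(B \right)} = \sqrt{2} \sqrt{B}$ ($V{\left(B \right)} = \sqrt{2 B} = \sqrt{2} \sqrt{B}$)
$S{\left(y,U \right)} = \frac{3}{78 + U}$ ($S{\left(y,U \right)} = \frac{3}{-3 + \left(\left(0 + 9\right)^{2} + U\right)} = \frac{3}{-3 + \left(9^{2} + U\right)} = \frac{3}{-3 + \left(81 + U\right)} = \frac{3}{78 + U}$)
$V{\left(-1613 \right)} - S{\left(M{\left(17 \right)},k{\left(-15,-2 \right)} \right)} = \sqrt{2} \sqrt{-1613} - \frac{3}{78 + 45} = \sqrt{2} i \sqrt{1613} - \frac{3}{123} = i \sqrt{3226} - 3 \cdot \frac{1}{123} = i \sqrt{3226} - \frac{1}{41} = - \frac{1}{41} + i \sqrt{3226}$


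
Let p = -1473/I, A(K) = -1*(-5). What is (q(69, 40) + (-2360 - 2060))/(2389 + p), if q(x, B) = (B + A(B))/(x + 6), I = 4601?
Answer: -101668297/54951580 ≈ -1.8501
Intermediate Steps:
A(K) = 5
p = -1473/4601 ≈ -0.32015
q(x, B) = (5 + B)/(6 + x) (q(x, B) = (B + 5)/(x + 6) = (5 + B)/(6 + x))
(q(69, 40) + (-2360 - 2060))/(2389 + p) = ((5 + 40)/(6 + 69) + (-2360 - 2060))/(2389 - 1473/4601) = (45/75 - 4420)/(10990316/4601) = ((1/75)*45 - 4420)*(4601/10990316) = (3/5 - 4420)*(4601/10990316) = -22097/5*4601/10990316 = -101668297/54951580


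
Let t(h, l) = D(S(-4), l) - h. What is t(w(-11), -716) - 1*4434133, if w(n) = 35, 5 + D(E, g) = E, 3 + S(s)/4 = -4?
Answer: -4434201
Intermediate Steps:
S(s) = -28 (S(s) = -12 + 4*(-4) = -12 - 16 = -28)
D(E, g) = -5 + E
t(h, l) = -33 - h (t(h, l) = (-5 - 28) - h = -33 - h)
t(w(-11), -716) - 1*4434133 = (-33 - 1*35) - 1*4434133 = (-33 - 35) - 4434133 = -68 - 4434133 = -4434201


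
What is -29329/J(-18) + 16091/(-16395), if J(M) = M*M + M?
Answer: -161924267/1672290 ≈ -96.828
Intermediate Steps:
J(M) = M + M² (J(M) = M² + M = M + M²)
-29329/J(-18) + 16091/(-16395) = -29329*(-1/(18*(1 - 18))) + 16091/(-16395) = -29329/((-18*(-17))) + 16091*(-1/16395) = -29329/306 - 16091/16395 = -161924267/1672290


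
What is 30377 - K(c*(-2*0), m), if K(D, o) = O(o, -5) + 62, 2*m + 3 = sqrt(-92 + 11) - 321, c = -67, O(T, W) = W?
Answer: 30320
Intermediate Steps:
m = -162 + 9*I/2 (m = -3/2 + (sqrt(-92 + 11) - 321)/2 = -3/2 + (sqrt(-81) - 321)/2 = -3/2 + (9*I - 321)/2 = -3/2 + (-321 + 9*I)/2 = -3/2 + (-321/2 + 9*I/2) = -162 + 9*I/2 ≈ -162.0 + 4.5*I)
K(D, o) = 57 (K(D, o) = -5 + 62 = 57)
30377 - K(c*(-2*0), m) = 30377 - 1*57 = 30377 - 57 = 30320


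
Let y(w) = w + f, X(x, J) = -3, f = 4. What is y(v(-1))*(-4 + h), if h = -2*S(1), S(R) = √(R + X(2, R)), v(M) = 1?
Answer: -20 - 10*I*√2 ≈ -20.0 - 14.142*I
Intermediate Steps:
S(R) = √(-3 + R) (S(R) = √(R - 3) = √(-3 + R))
h = -2*I*√2 (h = -2*√(-3 + 1) = -2*I*√2 ≈ -2.8284*I)
y(w) = 4 + w (y(w) = w + 4 = 4 + w)
y(v(-1))*(-4 + h) = (4 + 1)*(-4 - 2*I*√2) = 5*(-4 - 2*I*√2) = -20 - 10*I*√2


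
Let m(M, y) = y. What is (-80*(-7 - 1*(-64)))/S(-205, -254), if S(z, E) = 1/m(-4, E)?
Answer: 1158240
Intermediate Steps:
S(z, E) = 1/E
(-80*(-7 - 1*(-64)))/S(-205, -254) = (-80*(-7 - 1*(-64)))/(1/(-254)) = (-80*(-7 + 64))/(-1/254) = -80*57*(-254) = -4560*(-254) = 1158240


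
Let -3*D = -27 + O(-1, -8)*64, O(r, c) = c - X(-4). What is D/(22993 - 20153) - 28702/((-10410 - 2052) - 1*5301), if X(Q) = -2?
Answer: 83947211/50446920 ≈ 1.6641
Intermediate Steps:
O(r, c) = 2 + c (O(r, c) = c - 1*(-2) = c + 2 = 2 + c)
D = 137 (D = -(-27 + (2 - 8)*64)/3 = -(-27 - 6*64)/3 = -(-27 - 384)/3 = -1/3*(-411) = 137)
D/(22993 - 20153) - 28702/((-10410 - 2052) - 1*5301) = 137/(22993 - 20153) - 28702/((-10410 - 2052) - 1*5301) = 137/2840 - 28702/(-12462 - 5301) = 137*(1/2840) - 28702/(-17763) = 137/2840 - 28702*(-1/17763) = 137/2840 + 28702/17763 = 83947211/50446920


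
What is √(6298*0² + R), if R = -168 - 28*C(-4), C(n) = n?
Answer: 2*I*√14 ≈ 7.4833*I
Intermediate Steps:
R = -56 (R = -168 - 28*(-4) = -168 + 112 = -56)
√(6298*0² + R) = √(6298*0² - 56) = √(6298*0 - 56) = √(0 - 56) = √(-56) = 2*I*√14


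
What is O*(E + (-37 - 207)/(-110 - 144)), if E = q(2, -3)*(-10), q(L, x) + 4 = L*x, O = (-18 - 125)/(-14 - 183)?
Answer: 1833546/25019 ≈ 73.286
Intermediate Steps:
O = 143/197 (O = -143/(-197) = -143*(-1/197) = 143/197 ≈ 0.72589)
q(L, x) = -4 + L*x
E = 100 (E = (-4 + 2*(-3))*(-10) = (-4 - 6)*(-10) = -10*(-10) = 100)
O*(E + (-37 - 207)/(-110 - 144)) = 143*(100 + (-37 - 207)/(-110 - 144))/197 = 143*(100 - 244/(-254))/197 = 143*(100 - 244*(-1/254))/197 = 143*(100 + 122/127)/197 = (143/197)*(12822/127) = 1833546/25019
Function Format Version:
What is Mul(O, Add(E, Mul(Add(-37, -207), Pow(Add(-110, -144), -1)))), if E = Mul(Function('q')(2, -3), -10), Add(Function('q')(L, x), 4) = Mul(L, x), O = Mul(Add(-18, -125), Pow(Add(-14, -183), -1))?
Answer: Rational(1833546, 25019) ≈ 73.286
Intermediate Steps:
O = Rational(143, 197) (O = Mul(-143, Pow(-197, -1)) = Mul(-143, Rational(-1, 197)) = Rational(143, 197) ≈ 0.72589)
Function('q')(L, x) = Add(-4, Mul(L, x))
E = 100 (E = Mul(Add(-4, Mul(2, -3)), -10) = Mul(Add(-4, -6), -10) = Mul(-10, -10) = 100)
Mul(O, Add(E, Mul(Add(-37, -207), Pow(Add(-110, -144), -1)))) = Mul(Rational(143, 197), Add(100, Mul(Add(-37, -207), Pow(Add(-110, -144), -1)))) = Mul(Rational(143, 197), Add(100, Mul(-244, Pow(-254, -1)))) = Mul(Rational(143, 197), Add(100, Mul(-244, Rational(-1, 254)))) = Mul(Rational(143, 197), Add(100, Rational(122, 127))) = Mul(Rational(143, 197), Rational(12822, 127)) = Rational(1833546, 25019)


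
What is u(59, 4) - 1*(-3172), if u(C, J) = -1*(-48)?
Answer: 3220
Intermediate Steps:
u(C, J) = 48
u(59, 4) - 1*(-3172) = 48 - 1*(-3172) = 48 + 3172 = 3220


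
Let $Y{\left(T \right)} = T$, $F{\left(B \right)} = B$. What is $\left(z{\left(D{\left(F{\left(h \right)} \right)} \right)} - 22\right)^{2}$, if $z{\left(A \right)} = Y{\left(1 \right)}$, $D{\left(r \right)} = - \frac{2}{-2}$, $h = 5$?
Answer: $441$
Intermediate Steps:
$D{\left(r \right)} = 1$ ($D{\left(r \right)} = \left(-2\right) \left(- \frac{1}{2}\right) = 1$)
$z{\left(A \right)} = 1$
$\left(z{\left(D{\left(F{\left(h \right)} \right)} \right)} - 22\right)^{2} = \left(1 - 22\right)^{2} = \left(-21\right)^{2} = 441$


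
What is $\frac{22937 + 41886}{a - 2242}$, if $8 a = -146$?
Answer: $- \frac{259292}{9041} \approx -28.68$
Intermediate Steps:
$a = - \frac{73}{4}$ ($a = \frac{1}{8} \left(-146\right) = - \frac{73}{4} \approx -18.25$)
$\frac{22937 + 41886}{a - 2242} = \frac{22937 + 41886}{- \frac{73}{4} - 2242} = \frac{64823}{- \frac{9041}{4}} = 64823 \left(- \frac{4}{9041}\right) = - \frac{259292}{9041}$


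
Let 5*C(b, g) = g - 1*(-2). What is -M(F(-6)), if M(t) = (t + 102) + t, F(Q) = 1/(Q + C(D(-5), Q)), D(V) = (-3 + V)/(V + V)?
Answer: -1729/17 ≈ -101.71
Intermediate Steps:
D(V) = (-3 + V)/(2*V) (D(V) = (-3 + V)/((2*V)) = (-3 + V)*(1/(2*V)) = (-3 + V)/(2*V))
C(b, g) = ⅖ + g/5 (C(b, g) = (g - 1*(-2))/5 = (g + 2)/5 = (2 + g)/5 = ⅖ + g/5)
F(Q) = 1/(⅖ + 6*Q/5) (F(Q) = 1/(Q + (⅖ + Q/5)) = 1/(⅖ + 6*Q/5))
M(t) = 102 + 2*t (M(t) = (102 + t) + t = 102 + 2*t)
-M(F(-6)) = -(102 + 2*(5/(2*(1 + 3*(-6))))) = -(102 + 2*(5/(2*(1 - 18)))) = -(102 + 2*((5/2)/(-17))) = -(102 + 2*((5/2)*(-1/17))) = -(102 + 2*(-5/34)) = -(102 - 5/17) = -1*1729/17 = -1729/17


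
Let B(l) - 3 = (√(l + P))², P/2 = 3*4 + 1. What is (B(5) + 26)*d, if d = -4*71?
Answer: -17040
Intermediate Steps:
P = 26 (P = 2*(3*4 + 1) = 2*(12 + 1) = 2*13 = 26)
d = -284
B(l) = 29 + l (B(l) = 3 + (√(l + 26))² = 3 + (√(26 + l))² = 3 + (26 + l) = 29 + l)
(B(5) + 26)*d = ((29 + 5) + 26)*(-284) = (34 + 26)*(-284) = 60*(-284) = -17040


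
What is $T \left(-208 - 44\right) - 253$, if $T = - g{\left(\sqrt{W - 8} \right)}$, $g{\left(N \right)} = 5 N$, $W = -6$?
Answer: $-253 + 1260 i \sqrt{14} \approx -253.0 + 4714.5 i$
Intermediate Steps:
$T = - 5 i \sqrt{14}$ ($T = - 5 \sqrt{-6 - 8} = - 5 \sqrt{-14} = - 5 i \sqrt{14} \approx - 18.708 i$)
$T \left(-208 - 44\right) - 253 = - 5 i \sqrt{14} \left(-208 - 44\right) - 253 = - 5 i \sqrt{14} \left(-252\right) - 253 = 1260 i \sqrt{14} - 253 = -253 + 1260 i \sqrt{14}$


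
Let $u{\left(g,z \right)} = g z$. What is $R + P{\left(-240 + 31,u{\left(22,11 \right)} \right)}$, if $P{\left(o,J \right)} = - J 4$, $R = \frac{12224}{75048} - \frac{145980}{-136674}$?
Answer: $- \frac{7651432570}{7914437} \approx -966.77$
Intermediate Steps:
$R = \frac{9742446}{7914437}$ ($R = 12224 \cdot \frac{1}{75048} - - \frac{8110}{7593} = \frac{1528}{9381} + \frac{8110}{7593} = \frac{9742446}{7914437} \approx 1.231$)
$P{\left(o,J \right)} = - 4 J$
$R + P{\left(-240 + 31,u{\left(22,11 \right)} \right)} = \frac{9742446}{7914437} - 4 \cdot 22 \cdot 11 = \frac{9742446}{7914437} - 968 = - \frac{7651432570}{7914437}$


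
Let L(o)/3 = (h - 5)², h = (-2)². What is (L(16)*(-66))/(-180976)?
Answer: 99/90488 ≈ 0.0010941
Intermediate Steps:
h = 4
L(o) = 3 (L(o) = 3*(4 - 5)² = 3*(-1)² = 3*1 = 3)
(L(16)*(-66))/(-180976) = (3*(-66))/(-180976) = -198*(-1/180976) = 99/90488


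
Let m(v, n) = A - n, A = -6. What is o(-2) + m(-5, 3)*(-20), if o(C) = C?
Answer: 178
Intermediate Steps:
m(v, n) = -6 - n
o(-2) + m(-5, 3)*(-20) = -2 + (-6 - 1*3)*(-20) = -2 + (-6 - 3)*(-20) = -2 - 9*(-20) = -2 + 180 = 178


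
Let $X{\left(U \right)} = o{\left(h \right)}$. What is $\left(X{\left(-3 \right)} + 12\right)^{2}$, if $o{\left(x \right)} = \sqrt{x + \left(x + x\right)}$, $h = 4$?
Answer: $156 + 48 \sqrt{3} \approx 239.14$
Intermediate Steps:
$o{\left(x \right)} = \sqrt{3} \sqrt{x}$ ($o{\left(x \right)} = \sqrt{x + 2 x} = \sqrt{3 x} = \sqrt{3} \sqrt{x}$)
$X{\left(U \right)} = 2 \sqrt{3}$ ($X{\left(U \right)} = \sqrt{3} \sqrt{4} = \sqrt{3} \cdot 2 = 2 \sqrt{3}$)
$\left(X{\left(-3 \right)} + 12\right)^{2} = \left(2 \sqrt{3} + 12\right)^{2} = \left(12 + 2 \sqrt{3}\right)^{2}$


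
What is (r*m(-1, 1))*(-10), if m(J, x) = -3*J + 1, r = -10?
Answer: 400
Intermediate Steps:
m(J, x) = 1 - 3*J
(r*m(-1, 1))*(-10) = -10*(1 - 3*(-1))*(-10) = -10*(1 + 3)*(-10) = -10*4*(-10) = -40*(-10) = 400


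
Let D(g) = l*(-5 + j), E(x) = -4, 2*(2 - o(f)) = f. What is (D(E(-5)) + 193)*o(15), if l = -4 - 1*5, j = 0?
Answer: -1309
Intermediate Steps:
o(f) = 2 - f/2
l = -9 (l = -4 - 5 = -9)
D(g) = 45 (D(g) = -9*(-5 + 0) = -9*(-5) = 45)
(D(E(-5)) + 193)*o(15) = (45 + 193)*(2 - ½*15) = 238*(2 - 15/2) = 238*(-11/2) = -1309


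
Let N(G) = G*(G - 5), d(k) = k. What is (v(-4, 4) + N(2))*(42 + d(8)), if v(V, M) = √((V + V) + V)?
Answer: -300 + 100*I*√3 ≈ -300.0 + 173.21*I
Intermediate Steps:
v(V, M) = √3*√V (v(V, M) = √(2*V + V) = √(3*V) = √3*√V)
N(G) = G*(-5 + G)
(v(-4, 4) + N(2))*(42 + d(8)) = (√3*√(-4) + 2*(-5 + 2))*(42 + 8) = (√3*(2*I) + 2*(-3))*50 = (2*I*√3 - 6)*50 = (-6 + 2*I*√3)*50 = -300 + 100*I*√3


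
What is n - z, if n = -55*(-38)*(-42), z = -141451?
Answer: 53671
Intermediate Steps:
n = -87780 (n = 2090*(-42) = -87780)
n - z = -87780 - 1*(-141451) = -87780 + 141451 = 53671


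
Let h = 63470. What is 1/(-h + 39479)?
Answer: -1/23991 ≈ -4.1682e-5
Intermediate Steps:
1/(-h + 39479) = 1/(-1*63470 + 39479) = 1/(-63470 + 39479) = 1/(-23991) = -1/23991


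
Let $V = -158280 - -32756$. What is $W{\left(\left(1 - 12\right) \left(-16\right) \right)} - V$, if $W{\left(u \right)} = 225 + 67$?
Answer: $125816$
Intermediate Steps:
$W{\left(u \right)} = 292$
$V = -125524$ ($V = -158280 + 32756 = -125524$)
$W{\left(\left(1 - 12\right) \left(-16\right) \right)} - V = 292 - -125524 = 292 + 125524 = 125816$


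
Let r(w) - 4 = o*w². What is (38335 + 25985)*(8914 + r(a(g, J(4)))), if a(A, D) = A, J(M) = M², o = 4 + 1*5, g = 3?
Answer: 578815680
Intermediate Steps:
o = 9 (o = 4 + 5 = 9)
r(w) = 4 + 9*w²
(38335 + 25985)*(8914 + r(a(g, J(4)))) = (38335 + 25985)*(8914 + (4 + 9*3²)) = 64320*(8914 + (4 + 9*9)) = 64320*(8914 + (4 + 81)) = 64320*(8914 + 85) = 64320*8999 = 578815680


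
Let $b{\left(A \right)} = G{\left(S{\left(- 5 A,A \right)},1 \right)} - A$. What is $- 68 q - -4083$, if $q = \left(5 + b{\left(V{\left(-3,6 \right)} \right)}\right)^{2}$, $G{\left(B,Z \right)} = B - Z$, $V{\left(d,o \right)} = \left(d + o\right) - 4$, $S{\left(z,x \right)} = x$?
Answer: $2995$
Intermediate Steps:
$V{\left(d,o \right)} = -4 + d + o$
$b{\left(A \right)} = -1$ ($b{\left(A \right)} = \left(A - 1\right) - A = \left(-1 + A\right) - A = -1$)
$q = 16$ ($q = \left(5 - 1\right)^{2} = 4^{2} = 16$)
$- 68 q - -4083 = \left(-68\right) 16 - -4083 = -1088 + 4083 = 2995$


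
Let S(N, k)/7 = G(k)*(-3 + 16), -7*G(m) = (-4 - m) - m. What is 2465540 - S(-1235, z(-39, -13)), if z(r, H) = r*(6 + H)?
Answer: 2458390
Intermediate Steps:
G(m) = 4/7 + 2*m/7 (G(m) = -((-4 - m) - m)/7 = -(-4 - 2*m)/7 = 4/7 + 2*m/7)
S(N, k) = 52 + 26*k (S(N, k) = 7*((4/7 + 2*k/7)*(-3 + 16)) = 7*((4/7 + 2*k/7)*13) = 7*(52/7 + 26*k/7) = 52 + 26*k)
2465540 - S(-1235, z(-39, -13)) = 2465540 - (52 + 26*(-39*(6 - 13))) = 2465540 - (52 + 26*(-39*(-7))) = 2465540 - (52 + 26*273) = 2465540 - (52 + 7098) = 2465540 - 1*7150 = 2465540 - 7150 = 2458390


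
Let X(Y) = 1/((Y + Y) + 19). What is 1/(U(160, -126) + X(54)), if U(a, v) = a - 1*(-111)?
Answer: 127/34418 ≈ 0.0036899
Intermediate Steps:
U(a, v) = 111 + a (U(a, v) = a + 111 = 111 + a)
X(Y) = 1/(19 + 2*Y) (X(Y) = 1/(2*Y + 19) = 1/(19 + 2*Y))
1/(U(160, -126) + X(54)) = 1/((111 + 160) + 1/(19 + 2*54)) = 1/(271 + 1/(19 + 108)) = 1/(271 + 1/127) = 1/(34418/127) = 127/34418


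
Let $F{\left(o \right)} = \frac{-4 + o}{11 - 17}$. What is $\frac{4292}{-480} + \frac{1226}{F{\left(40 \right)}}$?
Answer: $- \frac{8531}{40} \approx -213.27$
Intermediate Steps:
$F{\left(o \right)} = \frac{2}{3} - \frac{o}{6}$ ($F{\left(o \right)} = \frac{-4 + o}{-6} = \left(-4 + o\right) \left(- \frac{1}{6}\right) = \frac{2}{3} - \frac{o}{6}$)
$\frac{4292}{-480} + \frac{1226}{F{\left(40 \right)}} = \frac{4292}{-480} + \frac{1226}{\frac{2}{3} - \frac{20}{3}} = 4292 \left(- \frac{1}{480}\right) + \frac{1226}{\frac{2}{3} - \frac{20}{3}} = - \frac{1073}{120} + \frac{1226}{-6} = - \frac{1073}{120} + 1226 \left(- \frac{1}{6}\right) = - \frac{1073}{120} - \frac{613}{3} = - \frac{8531}{40}$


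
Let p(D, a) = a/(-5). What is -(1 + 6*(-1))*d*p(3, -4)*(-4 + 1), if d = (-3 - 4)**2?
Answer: -588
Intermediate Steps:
p(D, a) = -a/5 (p(D, a) = a*(-1/5) = -a/5)
d = 49 (d = (-7)**2 = 49)
-(1 + 6*(-1))*d*p(3, -4)*(-4 + 1) = -(1 + 6*(-1))*49*(-1/5*(-4))*(-4 + 1) = -(1 - 6)*49*(4/5)*(-3) = -(-5*49)*(-12)/5 = -(-245)*(-12)/5 = -1*588 = -588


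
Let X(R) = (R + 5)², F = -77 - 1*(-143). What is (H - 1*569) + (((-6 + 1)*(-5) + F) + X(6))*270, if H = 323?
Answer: 56994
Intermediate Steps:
F = 66 (F = -77 + 143 = 66)
X(R) = (5 + R)²
(H - 1*569) + (((-6 + 1)*(-5) + F) + X(6))*270 = (323 - 1*569) + (((-6 + 1)*(-5) + 66) + (5 + 6)²)*270 = (323 - 569) + ((-5*(-5) + 66) + 11²)*270 = -246 + ((25 + 66) + 121)*270 = -246 + (91 + 121)*270 = -246 + 212*270 = -246 + 57240 = 56994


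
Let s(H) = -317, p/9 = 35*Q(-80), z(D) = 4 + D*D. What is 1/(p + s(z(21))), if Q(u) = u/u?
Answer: -½ ≈ -0.50000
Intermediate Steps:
z(D) = 4 + D²
Q(u) = 1
p = 315 (p = 9*(35*1) = 9*35 = 315)
1/(p + s(z(21))) = 1/(315 - 317) = 1/(-2) = -½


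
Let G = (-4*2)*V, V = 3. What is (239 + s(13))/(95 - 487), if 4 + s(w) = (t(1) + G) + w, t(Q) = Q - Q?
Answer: -4/7 ≈ -0.57143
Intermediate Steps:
G = -24 (G = -4*2*3 = -8*3 = -24)
t(Q) = 0
s(w) = -28 + w (s(w) = -4 + ((0 - 24) + w) = -4 + (-24 + w) = -28 + w)
(239 + s(13))/(95 - 487) = (239 + (-28 + 13))/(95 - 487) = (239 - 15)/(-392) = 224*(-1/392) = -4/7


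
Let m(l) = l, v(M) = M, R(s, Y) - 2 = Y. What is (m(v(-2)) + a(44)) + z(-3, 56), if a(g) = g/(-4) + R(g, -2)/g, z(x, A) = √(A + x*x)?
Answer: -13 + √65 ≈ -4.9377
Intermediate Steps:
R(s, Y) = 2 + Y
z(x, A) = √(A + x²)
a(g) = -g/4 (a(g) = g/(-4) + (2 - 2)/g = g*(-¼) + 0/g = -g/4 + 0 = -g/4)
(m(v(-2)) + a(44)) + z(-3, 56) = (-2 - ¼*44) + √(56 + (-3)²) = (-2 - 11) + √(56 + 9) = -13 + √65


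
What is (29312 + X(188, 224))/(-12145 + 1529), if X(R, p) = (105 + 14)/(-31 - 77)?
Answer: -3165577/1146528 ≈ -2.7610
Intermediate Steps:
X(R, p) = -119/108 (X(R, p) = 119/(-108) = 119*(-1/108) = -119/108)
(29312 + X(188, 224))/(-12145 + 1529) = (29312 - 119/108)/(-12145 + 1529) = (3165577/108)/(-10616) = (3165577/108)*(-1/10616) = -3165577/1146528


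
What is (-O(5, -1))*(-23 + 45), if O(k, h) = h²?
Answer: -22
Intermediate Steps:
(-O(5, -1))*(-23 + 45) = (-1*(-1)²)*(-23 + 45) = -1*1*22 = -1*22 = -22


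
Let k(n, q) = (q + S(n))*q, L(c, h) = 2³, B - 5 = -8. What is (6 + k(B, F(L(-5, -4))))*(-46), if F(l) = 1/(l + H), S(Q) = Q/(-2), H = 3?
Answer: -34201/121 ≈ -282.65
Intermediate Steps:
S(Q) = -Q/2 (S(Q) = Q*(-½) = -Q/2)
B = -3 (B = 5 - 8 = -3)
L(c, h) = 8
F(l) = 1/(3 + l) (F(l) = 1/(l + 3) = 1/(3 + l))
k(n, q) = q*(q - n/2) (k(n, q) = (q - n/2)*q = q*(q - n/2))
(6 + k(B, F(L(-5, -4))))*(-46) = (6 + (-1*(-3) + 2/(3 + 8))/(2*(3 + 8)))*(-46) = (6 + (½)*(3 + 2/11)/11)*(-46) = (6 + (½)*(1/11)*(3 + 2*(1/11)))*(-46) = (6 + (½)*(1/11)*(3 + 2/11))*(-46) = (6 + (½)*(1/11)*(35/11))*(-46) = (6 + 35/242)*(-46) = (1487/242)*(-46) = -34201/121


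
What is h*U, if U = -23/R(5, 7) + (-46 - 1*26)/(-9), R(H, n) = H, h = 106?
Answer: 1802/5 ≈ 360.40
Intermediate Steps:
U = 17/5 (U = -23/5 + (-46 - 1*26)/(-9) = -23*1/5 + (-46 - 26)*(-1/9) = -23/5 - 72*(-1/9) = -23/5 + 8 = 17/5 ≈ 3.4000)
h*U = 106*(17/5) = 1802/5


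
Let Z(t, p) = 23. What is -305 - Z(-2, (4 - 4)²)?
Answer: -328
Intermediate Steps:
-305 - Z(-2, (4 - 4)²) = -305 - 1*23 = -305 - 23 = -328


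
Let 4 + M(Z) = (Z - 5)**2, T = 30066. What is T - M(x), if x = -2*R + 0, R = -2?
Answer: 30069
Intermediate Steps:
x = 4 (x = -2*(-2) + 0 = 4 + 0 = 4)
M(Z) = -4 + (-5 + Z)**2 (M(Z) = -4 + (Z - 5)**2 = -4 + (-5 + Z)**2)
T - M(x) = 30066 - (-4 + (-5 + 4)**2) = 30066 - (-4 + (-1)**2) = 30066 - (-4 + 1) = 30066 - 1*(-3) = 30066 + 3 = 30069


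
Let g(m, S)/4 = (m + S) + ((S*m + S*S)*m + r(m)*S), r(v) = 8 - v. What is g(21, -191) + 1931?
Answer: 2738663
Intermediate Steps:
g(m, S) = 4*S + 4*m + 4*S*(8 - m) + 4*m*(S² + S*m) (g(m, S) = 4*((m + S) + ((S*m + S*S)*m + (8 - m)*S)) = 4*((S + m) + ((S*m + S²)*m + S*(8 - m))) = 4*((S + m) + ((S² + S*m)*m + S*(8 - m))) = 4*((S + m) + (m*(S² + S*m) + S*(8 - m))) = 4*((S + m) + (S*(8 - m) + m*(S² + S*m))) = 4*(S + m + S*(8 - m) + m*(S² + S*m)) = 4*S + 4*m + 4*S*(8 - m) + 4*m*(S² + S*m))
g(21, -191) + 1931 = (4*(-191) + 4*21 - 4*(-191)*(-8 + 21) + 4*(-191)*21² + 4*21*(-191)²) + 1931 = (-764 + 84 - 4*(-191)*13 + 4*(-191)*441 + 4*21*36481) + 1931 = (-764 + 84 + 9932 - 336924 + 3064404) + 1931 = 2736732 + 1931 = 2738663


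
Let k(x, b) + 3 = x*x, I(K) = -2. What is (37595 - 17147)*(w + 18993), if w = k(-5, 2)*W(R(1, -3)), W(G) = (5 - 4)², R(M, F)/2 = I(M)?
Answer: 388818720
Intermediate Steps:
R(M, F) = -4 (R(M, F) = 2*(-2) = -4)
k(x, b) = -3 + x² (k(x, b) = -3 + x*x = -3 + x²)
W(G) = 1 (W(G) = 1² = 1)
w = 22 (w = (-3 + (-5)²)*1 = (-3 + 25)*1 = 22*1 = 22)
(37595 - 17147)*(w + 18993) = (37595 - 17147)*(22 + 18993) = 20448*19015 = 388818720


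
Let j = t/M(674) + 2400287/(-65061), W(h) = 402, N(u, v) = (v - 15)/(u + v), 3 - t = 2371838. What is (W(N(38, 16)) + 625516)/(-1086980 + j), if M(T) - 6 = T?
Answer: -5538307735728/9649110016499 ≈ -0.57397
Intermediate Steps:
t = -2371835 (t = 3 - 1*2371838 = 3 - 2371838 = -2371835)
N(u, v) = (-15 + v)/(u + v)
M(T) = 6 + T
j = -31189230419/8848296 (j = -2371835/(6 + 674) + 2400287/(-65061) = -2371835/680 + 2400287*(-1/65061) = -2371835*1/680 - 2400287/65061 = -474367/136 - 2400287/65061 = -31189230419/8848296 ≈ -3524.9)
(W(N(38, 16)) + 625516)/(-1086980 + j) = (402 + 625516)/(-1086980 - 31189230419/8848296) = 625918/(-9649110016499/8848296) = 625918*(-8848296/9649110016499) = -5538307735728/9649110016499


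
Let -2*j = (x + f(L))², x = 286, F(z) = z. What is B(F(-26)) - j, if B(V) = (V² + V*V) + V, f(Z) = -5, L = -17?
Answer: 81613/2 ≈ 40807.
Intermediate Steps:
B(V) = V + 2*V² (B(V) = (V² + V²) + V = 2*V² + V = V + 2*V²)
j = -78961/2 (j = -(286 - 5)²/2 = -½*281² = -½*78961 = -78961/2 ≈ -39481.)
B(F(-26)) - j = -26*(1 + 2*(-26)) - 1*(-78961/2) = -26*(1 - 52) + 78961/2 = -26*(-51) + 78961/2 = 1326 + 78961/2 = 81613/2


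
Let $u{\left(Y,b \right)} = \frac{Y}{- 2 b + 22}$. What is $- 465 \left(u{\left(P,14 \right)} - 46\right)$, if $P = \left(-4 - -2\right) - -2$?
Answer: $21390$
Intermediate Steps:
$P = 0$ ($P = \left(-4 + 2\right) + 2 = -2 + 2 = 0$)
$u{\left(Y,b \right)} = \frac{Y}{22 - 2 b}$
$- 465 \left(u{\left(P,14 \right)} - 46\right) = - 465 \left(\left(-1\right) 0 \frac{1}{-22 + 2 \cdot 14} - 46\right) = - 465 \left(\left(-1\right) 0 \frac{1}{-22 + 28} - 46\right) = - 465 \left(\left(-1\right) 0 \cdot \frac{1}{6} - 46\right) = - 465 \left(0 - 46\right) = \left(-465\right) \left(-46\right) = 21390$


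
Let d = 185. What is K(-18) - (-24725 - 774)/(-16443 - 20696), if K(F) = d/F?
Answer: -7329697/668502 ≈ -10.964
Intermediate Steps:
K(F) = 185/F
K(-18) - (-24725 - 774)/(-16443 - 20696) = 185/(-18) - (-24725 - 774)/(-16443 - 20696) = 185*(-1/18) - (-25499)/(-37139) = -185/18 - (-25499)*(-1)/37139 = -185/18 - 1*25499/37139 = -185/18 - 25499/37139 = -7329697/668502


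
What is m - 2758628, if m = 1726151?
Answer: -1032477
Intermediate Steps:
m - 2758628 = 1726151 - 2758628 = -1032477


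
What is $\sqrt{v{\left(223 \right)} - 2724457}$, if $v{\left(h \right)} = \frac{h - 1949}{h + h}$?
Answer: $\frac{3 i \sqrt{15053857178}}{223} \approx 1650.6 i$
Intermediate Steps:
$v{\left(h \right)} = \frac{-1949 + h}{2 h}$
$\sqrt{v{\left(223 \right)} - 2724457} = \sqrt{\frac{-1949 + 223}{2 \cdot 223} - 2724457} = \sqrt{\frac{1}{2} \cdot \frac{1}{223} \left(-1726\right) - 2724457} = \sqrt{- \frac{863}{223} - 2724457} = \sqrt{- \frac{607554774}{223}} = \frac{3 i \sqrt{15053857178}}{223}$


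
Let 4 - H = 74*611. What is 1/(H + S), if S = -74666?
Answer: -1/119876 ≈ -8.3420e-6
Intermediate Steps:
H = -45210 (H = 4 - 74*611 = 4 - 1*45214 = 4 - 45214 = -45210)
1/(H + S) = 1/(-45210 - 74666) = 1/(-119876) = -1/119876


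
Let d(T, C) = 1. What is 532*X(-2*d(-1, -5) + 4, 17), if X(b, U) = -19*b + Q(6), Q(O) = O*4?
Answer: -7448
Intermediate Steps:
Q(O) = 4*O
X(b, U) = 24 - 19*b (X(b, U) = -19*b + 4*6 = -19*b + 24 = 24 - 19*b)
532*X(-2*d(-1, -5) + 4, 17) = 532*(24 - 19*(-2*1 + 4)) = 532*(24 - 19*(-2 + 4)) = 532*(24 - 19*2) = 532*(24 - 38) = 532*(-14) = -7448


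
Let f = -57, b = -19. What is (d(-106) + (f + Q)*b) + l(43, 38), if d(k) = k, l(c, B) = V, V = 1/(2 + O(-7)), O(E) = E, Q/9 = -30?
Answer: 30534/5 ≈ 6106.8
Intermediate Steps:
Q = -270 (Q = 9*(-30) = -270)
V = -⅕ (V = 1/(2 - 7) = 1/(-5) = -⅕ ≈ -0.20000)
l(c, B) = -⅕
(d(-106) + (f + Q)*b) + l(43, 38) = (-106 + (-57 - 270)*(-19)) - ⅕ = (-106 - 327*(-19)) - ⅕ = (-106 + 6213) - ⅕ = 6107 - ⅕ = 30534/5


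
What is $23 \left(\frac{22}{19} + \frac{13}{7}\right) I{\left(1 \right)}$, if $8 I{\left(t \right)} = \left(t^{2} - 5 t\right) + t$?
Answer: $- \frac{27669}{1064} \approx -26.005$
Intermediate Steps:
$I{\left(t \right)} = - \frac{t}{2} + \frac{t^{2}}{8}$ ($I{\left(t \right)} = \frac{\left(t^{2} - 5 t\right) + t}{8} = \frac{t^{2} - 4 t}{8} = - \frac{t}{2} + \frac{t^{2}}{8}$)
$23 \left(\frac{22}{19} + \frac{13}{7}\right) I{\left(1 \right)} = 23 \left(\frac{22}{19} + \frac{13}{7}\right) \frac{1}{8} \cdot 1 \left(-4 + 1\right) = 23 \left(22 \cdot \frac{1}{19} + 13 \cdot \frac{1}{7}\right) \frac{1}{8} \cdot 1 \left(-3\right) = 23 \left(\frac{22}{19} + \frac{13}{7}\right) \left(- \frac{3}{8}\right) = 23 \cdot \frac{401}{133} \left(- \frac{3}{8}\right) = \frac{9223}{133} \left(- \frac{3}{8}\right) = - \frac{27669}{1064}$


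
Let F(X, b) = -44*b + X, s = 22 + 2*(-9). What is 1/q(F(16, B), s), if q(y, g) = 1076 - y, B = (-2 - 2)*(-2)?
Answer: 1/1412 ≈ 0.00070821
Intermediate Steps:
s = 4 (s = 22 - 18 = 4)
B = 8 (B = -4*(-2) = 8)
F(X, b) = X - 44*b
1/q(F(16, B), s) = 1/(1076 - (16 - 44*8)) = 1/(1076 - (16 - 352)) = 1/(1076 - 1*(-336)) = 1/(1076 + 336) = 1/1412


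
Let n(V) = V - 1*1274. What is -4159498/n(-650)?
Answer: 2079749/962 ≈ 2161.9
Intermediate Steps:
n(V) = -1274 + V (n(V) = V - 1274 = -1274 + V)
-4159498/n(-650) = -4159498/(-1274 - 650) = -4159498/(-1924) = -4159498*(-1/1924) = 2079749/962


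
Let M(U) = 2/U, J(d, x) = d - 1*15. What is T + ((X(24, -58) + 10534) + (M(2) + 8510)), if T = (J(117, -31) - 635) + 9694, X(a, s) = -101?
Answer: 28105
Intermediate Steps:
J(d, x) = -15 + d (J(d, x) = d - 15 = -15 + d)
T = 9161 (T = ((-15 + 117) - 635) + 9694 = (102 - 635) + 9694 = -533 + 9694 = 9161)
T + ((X(24, -58) + 10534) + (M(2) + 8510)) = 9161 + ((-101 + 10534) + (2/2 + 8510)) = 9161 + (10433 + (2*(½) + 8510)) = 9161 + (10433 + (1 + 8510)) = 9161 + (10433 + 8511) = 9161 + 18944 = 28105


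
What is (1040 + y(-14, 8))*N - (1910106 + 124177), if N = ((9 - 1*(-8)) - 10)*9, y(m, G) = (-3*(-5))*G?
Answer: -1961203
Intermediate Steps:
y(m, G) = 15*G
N = 63 (N = ((9 + 8) - 10)*9 = (17 - 10)*9 = 7*9 = 63)
(1040 + y(-14, 8))*N - (1910106 + 124177) = (1040 + 15*8)*63 - (1910106 + 124177) = (1040 + 120)*63 - 1*2034283 = 1160*63 - 2034283 = 73080 - 2034283 = -1961203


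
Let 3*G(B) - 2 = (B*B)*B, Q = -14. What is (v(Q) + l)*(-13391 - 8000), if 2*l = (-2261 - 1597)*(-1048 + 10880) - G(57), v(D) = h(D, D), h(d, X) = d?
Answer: 2438164298177/6 ≈ 4.0636e+11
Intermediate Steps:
v(D) = D
G(B) = ⅔ + B³/3 (G(B) = ⅔ + ((B*B)*B)/3 = ⅔ + (B²*B)/3 = ⅔ + B³/3)
l = -113980763/6 (l = ((-2261 - 1597)*(-1048 + 10880) - (⅔ + (⅓)*57³))/2 = (-3858*9832 - (⅔ + (⅓)*185193))/2 = (-37931856 - (⅔ + 61731))/2 = (-37931856 - 1*185195/3)/2 = (-37931856 - 185195/3)/2 = (½)*(-113980763/3) = -113980763/6 ≈ -1.8997e+7)
(v(Q) + l)*(-13391 - 8000) = (-14 - 113980763/6)*(-13391 - 8000) = -113980847/6*(-21391) = 2438164298177/6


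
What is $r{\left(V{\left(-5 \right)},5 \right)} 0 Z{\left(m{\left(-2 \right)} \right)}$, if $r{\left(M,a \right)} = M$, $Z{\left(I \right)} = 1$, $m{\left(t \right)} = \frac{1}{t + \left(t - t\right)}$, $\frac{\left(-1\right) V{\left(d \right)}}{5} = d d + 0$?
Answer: $0$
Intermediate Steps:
$V{\left(d \right)} = - 5 d^{2}$ ($V{\left(d \right)} = - 5 \left(d d + 0\right) = - 5 \left(d^{2} + 0\right) = - 5 d^{2}$)
$m{\left(t \right)} = \frac{1}{t}$ ($m{\left(t \right)} = \frac{1}{t + 0} = \frac{1}{t}$)
$r{\left(V{\left(-5 \right)},5 \right)} 0 Z{\left(m{\left(-2 \right)} \right)} = - 5 \left(-5\right)^{2} \cdot 0 \cdot 1 = \left(-5\right) 25 \cdot 0 \cdot 1 = \left(-125\right) 0 \cdot 1 = 0 \cdot 1 = 0$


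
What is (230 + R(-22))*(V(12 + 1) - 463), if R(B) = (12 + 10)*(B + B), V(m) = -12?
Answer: 350550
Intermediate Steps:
R(B) = 44*B (R(B) = 22*(2*B) = 44*B)
(230 + R(-22))*(V(12 + 1) - 463) = (230 + 44*(-22))*(-12 - 463) = (230 - 968)*(-475) = -738*(-475) = 350550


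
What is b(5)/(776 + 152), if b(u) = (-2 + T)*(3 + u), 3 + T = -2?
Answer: -7/116 ≈ -0.060345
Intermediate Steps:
T = -5 (T = -3 - 2 = -5)
b(u) = -21 - 7*u (b(u) = (-2 - 5)*(3 + u) = -7*(3 + u) = -21 - 7*u)
b(5)/(776 + 152) = (-21 - 7*5)/(776 + 152) = (-21 - 35)/928 = -56*1/928 = -7/116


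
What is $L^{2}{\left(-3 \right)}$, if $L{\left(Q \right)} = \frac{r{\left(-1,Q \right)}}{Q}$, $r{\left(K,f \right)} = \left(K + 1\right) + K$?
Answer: $\frac{1}{9} \approx 0.11111$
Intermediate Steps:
$r{\left(K,f \right)} = 1 + 2 K$ ($r{\left(K,f \right)} = \left(1 + K\right) + K = 1 + 2 K$)
$L{\left(Q \right)} = - \frac{1}{Q}$ ($L{\left(Q \right)} = \frac{1 + 2 \left(-1\right)}{Q} = \frac{1 - 2}{Q} = - \frac{1}{Q}$)
$L^{2}{\left(-3 \right)} = \left(- \frac{1}{-3}\right)^{2} = \left(\left(-1\right) \left(- \frac{1}{3}\right)\right)^{2} = \left(\frac{1}{3}\right)^{2} = \frac{1}{9}$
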